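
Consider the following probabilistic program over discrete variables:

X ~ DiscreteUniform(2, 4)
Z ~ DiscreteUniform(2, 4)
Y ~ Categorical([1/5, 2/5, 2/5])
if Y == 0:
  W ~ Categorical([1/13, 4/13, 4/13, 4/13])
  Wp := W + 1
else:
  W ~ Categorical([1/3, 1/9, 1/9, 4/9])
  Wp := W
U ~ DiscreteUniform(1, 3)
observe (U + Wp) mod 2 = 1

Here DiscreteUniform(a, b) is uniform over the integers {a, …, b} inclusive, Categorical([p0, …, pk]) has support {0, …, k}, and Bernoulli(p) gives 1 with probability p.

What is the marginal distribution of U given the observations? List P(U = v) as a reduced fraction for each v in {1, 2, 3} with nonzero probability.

Enumerate traces; 162 have nonzero weight after conditioning:
  (X=2, Z=2, Y=0, W=0, U=2) weight 1/1755
  (X=2, Z=2, Y=0, W=1, U=1) weight 4/1755
  (X=2, Z=2, Y=0, W=1, U=3) weight 4/1755
  (X=2, Z=2, Y=0, W=2, U=2) weight 4/1755
  (X=2, Z=2, Y=0, W=3, U=1) weight 4/1755
  (X=2, Z=2, Y=0, W=3, U=3) weight 4/1755
  (X=2, Z=2, Y=1, W=0, U=1) weight 2/405
  (X=2, Z=2, Y=1, W=0, U=3) weight 2/405
  … 154 more
Group by U:
  weight(U=1) = 56/351
  weight(U=2) = 61/351
  weight(U=3) = 56/351
Total weight = 56/351 + 61/351 + 56/351 = 173/351
P(U=1 | obs) = 56/351 / 173/351 = 56/173
P(U=2 | obs) = 61/351 / 173/351 = 61/173
P(U=3 | obs) = 56/351 / 173/351 = 56/173

P(U=1) = 56/173, P(U=2) = 61/173, P(U=3) = 56/173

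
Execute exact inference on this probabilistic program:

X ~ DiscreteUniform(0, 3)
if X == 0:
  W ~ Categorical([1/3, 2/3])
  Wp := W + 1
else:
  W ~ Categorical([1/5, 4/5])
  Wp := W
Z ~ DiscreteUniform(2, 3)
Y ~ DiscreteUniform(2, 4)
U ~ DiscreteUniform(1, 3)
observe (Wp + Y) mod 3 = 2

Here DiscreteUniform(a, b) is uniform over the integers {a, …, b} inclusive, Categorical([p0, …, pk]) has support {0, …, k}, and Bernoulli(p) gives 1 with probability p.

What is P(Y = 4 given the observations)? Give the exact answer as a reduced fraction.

Enumerate traces; 48 have nonzero weight after conditioning:
  (X=0, W=0, Z=2, Y=4, U=1) weight 1/216
  (X=0, W=0, Z=2, Y=4, U=2) weight 1/216
  (X=0, W=0, Z=2, Y=4, U=3) weight 1/216
  (X=0, W=0, Z=3, Y=4, U=1) weight 1/216
  (X=0, W=0, Z=3, Y=4, U=2) weight 1/216
  (X=0, W=0, Z=3, Y=4, U=3) weight 1/216
  (X=0, W=1, Z=2, Y=3, U=1) weight 1/108
  (X=0, W=1, Z=2, Y=3, U=2) weight 1/108
  (X=1, W=0, Z=2, Y=2, U=1) weight 1/360
  … 39 more
Group by Y:
  weight(Y=2) = 1/20
  weight(Y=3) = 1/18
  weight(Y=4) = 41/180
Total weight = 1/20 + 1/18 + 41/180 = 1/3
P(Y=2 | obs) = 1/20 / 1/3 = 3/20
P(Y=3 | obs) = 1/18 / 1/3 = 1/6
P(Y=4 | obs) = 41/180 / 1/3 = 41/60

P(Y = 4 | obs) = 41/60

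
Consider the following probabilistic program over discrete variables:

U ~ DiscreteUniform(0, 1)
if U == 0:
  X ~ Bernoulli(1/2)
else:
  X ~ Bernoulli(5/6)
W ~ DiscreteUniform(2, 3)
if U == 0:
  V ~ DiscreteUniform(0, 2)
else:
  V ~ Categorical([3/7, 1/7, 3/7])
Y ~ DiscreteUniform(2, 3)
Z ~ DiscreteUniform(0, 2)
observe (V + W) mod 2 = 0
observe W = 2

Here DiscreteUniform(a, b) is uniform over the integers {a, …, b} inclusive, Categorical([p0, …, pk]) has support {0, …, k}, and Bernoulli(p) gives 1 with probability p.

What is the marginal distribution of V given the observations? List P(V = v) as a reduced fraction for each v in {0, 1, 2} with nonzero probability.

P(V=0) = 1/2, P(V=2) = 1/2

Enumerate traces; 48 have nonzero weight after conditioning:
  (U=0, X=0, W=2, V=0, Y=2, Z=0) weight 1/144
  (U=0, X=0, W=2, V=0, Y=2, Z=1) weight 1/144
  (U=0, X=0, W=2, V=0, Y=2, Z=2) weight 1/144
  (U=0, X=0, W=2, V=0, Y=3, Z=0) weight 1/144
  (U=0, X=0, W=2, V=0, Y=3, Z=1) weight 1/144
  (U=0, X=0, W=2, V=0, Y=3, Z=2) weight 1/144
  (U=0, X=0, W=2, V=2, Y=2, Z=0) weight 1/144
  (U=0, X=0, W=2, V=2, Y=2, Z=1) weight 1/144
  … 40 more
Group by V:
  weight(V=0) = 4/21
  weight(V=2) = 4/21
Total weight = 4/21 + 4/21 = 8/21
P(V=0 | obs) = 4/21 / 8/21 = 1/2
P(V=2 | obs) = 4/21 / 8/21 = 1/2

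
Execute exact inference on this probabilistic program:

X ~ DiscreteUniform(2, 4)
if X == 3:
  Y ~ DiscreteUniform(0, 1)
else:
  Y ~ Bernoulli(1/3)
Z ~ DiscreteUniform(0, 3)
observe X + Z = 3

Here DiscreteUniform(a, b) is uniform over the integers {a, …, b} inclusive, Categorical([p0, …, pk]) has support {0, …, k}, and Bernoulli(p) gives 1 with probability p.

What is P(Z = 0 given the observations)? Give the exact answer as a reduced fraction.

P(Z = 0 | obs) = 1/2

Enumerate traces; 4 have nonzero weight after conditioning:
  (X=2, Y=0, Z=1) weight 1/18
  (X=2, Y=1, Z=1) weight 1/36
  (X=3, Y=0, Z=0) weight 1/24
  (X=3, Y=1, Z=0) weight 1/24
Group by Z:
  weight(Z=0) = 1/12
  weight(Z=1) = 1/12
Total weight = 1/12 + 1/12 = 1/6
P(Z=0 | obs) = 1/12 / 1/6 = 1/2
P(Z=1 | obs) = 1/12 / 1/6 = 1/2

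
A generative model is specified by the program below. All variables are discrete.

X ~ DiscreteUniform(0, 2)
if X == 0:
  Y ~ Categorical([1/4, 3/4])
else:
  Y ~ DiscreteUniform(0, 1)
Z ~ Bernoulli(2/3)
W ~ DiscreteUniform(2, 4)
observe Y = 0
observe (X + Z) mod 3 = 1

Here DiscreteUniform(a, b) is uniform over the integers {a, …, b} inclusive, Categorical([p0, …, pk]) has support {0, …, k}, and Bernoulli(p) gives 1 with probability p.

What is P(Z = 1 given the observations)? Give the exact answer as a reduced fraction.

Enumerate traces; 6 have nonzero weight after conditioning:
  (X=0, Y=0, Z=1, W=2) weight 1/54
  (X=0, Y=0, Z=1, W=3) weight 1/54
  (X=0, Y=0, Z=1, W=4) weight 1/54
  (X=1, Y=0, Z=0, W=2) weight 1/54
  (X=1, Y=0, Z=0, W=3) weight 1/54
  (X=1, Y=0, Z=0, W=4) weight 1/54
Group by Z:
  weight(Z=0) = 1/18
  weight(Z=1) = 1/18
Total weight = 1/18 + 1/18 = 1/9
P(Z=0 | obs) = 1/18 / 1/9 = 1/2
P(Z=1 | obs) = 1/18 / 1/9 = 1/2

P(Z = 1 | obs) = 1/2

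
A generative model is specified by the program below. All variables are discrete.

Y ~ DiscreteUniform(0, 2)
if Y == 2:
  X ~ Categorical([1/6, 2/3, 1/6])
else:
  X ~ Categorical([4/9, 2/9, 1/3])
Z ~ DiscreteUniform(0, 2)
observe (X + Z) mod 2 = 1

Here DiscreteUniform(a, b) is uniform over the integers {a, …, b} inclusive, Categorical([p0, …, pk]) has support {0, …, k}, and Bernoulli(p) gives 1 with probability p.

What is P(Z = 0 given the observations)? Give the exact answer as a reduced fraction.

P(Z = 0 | obs) = 10/37

Enumerate traces; 12 have nonzero weight after conditioning:
  (Y=0, X=0, Z=1) weight 4/81
  (Y=0, X=1, Z=0) weight 2/81
  (Y=0, X=1, Z=2) weight 2/81
  (Y=0, X=2, Z=1) weight 1/27
  (Y=1, X=0, Z=1) weight 4/81
  (Y=1, X=1, Z=0) weight 2/81
  (Y=1, X=1, Z=2) weight 2/81
  (Y=1, X=2, Z=1) weight 1/27
  … 4 more
Group by Z:
  weight(Z=0) = 10/81
  weight(Z=1) = 17/81
  weight(Z=2) = 10/81
Total weight = 10/81 + 17/81 + 10/81 = 37/81
P(Z=0 | obs) = 10/81 / 37/81 = 10/37
P(Z=1 | obs) = 17/81 / 37/81 = 17/37
P(Z=2 | obs) = 10/81 / 37/81 = 10/37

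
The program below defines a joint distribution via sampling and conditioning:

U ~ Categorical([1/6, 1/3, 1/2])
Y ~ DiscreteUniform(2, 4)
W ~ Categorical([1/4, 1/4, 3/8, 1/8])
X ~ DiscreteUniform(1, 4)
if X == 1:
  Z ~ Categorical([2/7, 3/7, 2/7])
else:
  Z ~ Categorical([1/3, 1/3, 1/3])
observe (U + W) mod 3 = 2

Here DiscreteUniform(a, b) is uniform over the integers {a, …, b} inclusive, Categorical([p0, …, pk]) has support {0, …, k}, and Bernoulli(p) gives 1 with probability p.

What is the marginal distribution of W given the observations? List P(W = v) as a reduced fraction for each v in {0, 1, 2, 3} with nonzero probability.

P(W=0) = 3/8, P(W=1) = 1/4, P(W=2) = 3/16, P(W=3) = 3/16

Enumerate traces; 144 have nonzero weight after conditioning:
  (U=0, Y=2, W=2, X=1, Z=0) weight 1/672
  (U=0, Y=2, W=2, X=1, Z=1) weight 1/448
  (U=0, Y=2, W=2, X=1, Z=2) weight 1/672
  (U=0, Y=2, W=2, X=2, Z=0) weight 1/576
  (U=0, Y=2, W=2, X=2, Z=1) weight 1/576
  (U=0, Y=2, W=2, X=2, Z=2) weight 1/576
  (U=0, Y=2, W=2, X=3, Z=0) weight 1/576
  (U=0, Y=2, W=2, X=3, Z=1) weight 1/576
  (U=1, Y=2, W=1, X=1, Z=0) weight 1/504
  (U=2, Y=2, W=0, X=1, Z=0) weight 1/336
  … 134 more
Group by W:
  weight(W=0) = 1/8
  weight(W=1) = 1/12
  weight(W=2) = 1/16
  weight(W=3) = 1/16
Total weight = 1/8 + 1/12 + 1/16 + 1/16 = 1/3
P(W=0 | obs) = 1/8 / 1/3 = 3/8
P(W=1 | obs) = 1/12 / 1/3 = 1/4
P(W=2 | obs) = 1/16 / 1/3 = 3/16
P(W=3 | obs) = 1/16 / 1/3 = 3/16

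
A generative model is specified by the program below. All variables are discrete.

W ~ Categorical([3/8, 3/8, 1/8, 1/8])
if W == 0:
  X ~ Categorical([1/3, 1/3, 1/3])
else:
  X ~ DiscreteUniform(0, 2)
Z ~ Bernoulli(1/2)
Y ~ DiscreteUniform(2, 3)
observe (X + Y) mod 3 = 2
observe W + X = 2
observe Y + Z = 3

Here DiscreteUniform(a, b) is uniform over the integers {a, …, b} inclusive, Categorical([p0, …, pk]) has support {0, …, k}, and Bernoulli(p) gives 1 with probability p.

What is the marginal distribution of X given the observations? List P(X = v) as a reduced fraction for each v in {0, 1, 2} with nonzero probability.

Enumerate traces; 2 have nonzero weight after conditioning:
  (W=0, X=2, Z=0, Y=3) weight 1/32
  (W=2, X=0, Z=1, Y=2) weight 1/96
Group by X:
  weight(X=0) = 1/96
  weight(X=2) = 1/32
Total weight = 1/96 + 1/32 = 1/24
P(X=0 | obs) = 1/96 / 1/24 = 1/4
P(X=2 | obs) = 1/32 / 1/24 = 3/4

P(X=0) = 1/4, P(X=2) = 3/4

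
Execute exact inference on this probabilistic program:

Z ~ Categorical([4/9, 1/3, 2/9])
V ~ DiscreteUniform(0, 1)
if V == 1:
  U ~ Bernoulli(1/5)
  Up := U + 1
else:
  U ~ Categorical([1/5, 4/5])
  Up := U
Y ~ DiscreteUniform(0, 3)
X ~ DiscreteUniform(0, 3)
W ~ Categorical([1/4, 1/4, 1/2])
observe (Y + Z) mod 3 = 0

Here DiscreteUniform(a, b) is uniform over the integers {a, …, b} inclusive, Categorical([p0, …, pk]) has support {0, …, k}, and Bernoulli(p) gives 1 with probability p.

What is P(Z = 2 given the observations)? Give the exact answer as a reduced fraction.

Enumerate traces; 192 have nonzero weight after conditioning:
  (Z=0, V=0, U=0, Y=0, X=0, W=0) weight 1/1440
  (Z=0, V=0, U=0, Y=0, X=0, W=1) weight 1/1440
  (Z=0, V=0, U=0, Y=0, X=0, W=2) weight 1/720
  (Z=0, V=0, U=0, Y=0, X=1, W=0) weight 1/1440
  (Z=0, V=0, U=0, Y=0, X=1, W=1) weight 1/1440
  (Z=0, V=0, U=0, Y=0, X=1, W=2) weight 1/720
  (Z=0, V=0, U=0, Y=0, X=2, W=0) weight 1/1440
  (Z=0, V=0, U=0, Y=0, X=2, W=1) weight 1/1440
  (Z=1, V=0, U=0, Y=2, X=0, W=0) weight 1/1920
  (Z=2, V=0, U=0, Y=1, X=0, W=0) weight 1/2880
  … 182 more
Group by Z:
  weight(Z=0) = 2/9
  weight(Z=1) = 1/12
  weight(Z=2) = 1/18
Total weight = 2/9 + 1/12 + 1/18 = 13/36
P(Z=0 | obs) = 2/9 / 13/36 = 8/13
P(Z=1 | obs) = 1/12 / 13/36 = 3/13
P(Z=2 | obs) = 1/18 / 13/36 = 2/13

P(Z = 2 | obs) = 2/13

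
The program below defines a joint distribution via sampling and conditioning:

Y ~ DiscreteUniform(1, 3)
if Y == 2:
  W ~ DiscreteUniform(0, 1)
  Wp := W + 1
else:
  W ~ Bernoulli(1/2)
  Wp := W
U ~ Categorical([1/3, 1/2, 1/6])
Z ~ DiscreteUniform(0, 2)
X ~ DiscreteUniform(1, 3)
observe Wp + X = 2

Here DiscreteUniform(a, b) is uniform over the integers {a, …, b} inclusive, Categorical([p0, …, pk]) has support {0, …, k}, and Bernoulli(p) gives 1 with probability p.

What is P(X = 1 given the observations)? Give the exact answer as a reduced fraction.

Enumerate traces; 45 have nonzero weight after conditioning:
  (Y=1, W=0, U=0, Z=0, X=2) weight 1/162
  (Y=1, W=0, U=0, Z=1, X=2) weight 1/162
  (Y=1, W=0, U=0, Z=2, X=2) weight 1/162
  (Y=1, W=0, U=1, Z=0, X=2) weight 1/108
  (Y=1, W=0, U=1, Z=1, X=2) weight 1/108
  (Y=1, W=0, U=1, Z=2, X=2) weight 1/108
  (Y=1, W=0, U=2, Z=0, X=2) weight 1/324
  (Y=1, W=0, U=2, Z=1, X=2) weight 1/324
  (Y=1, W=1, U=0, Z=0, X=1) weight 1/162
  … 36 more
Group by X:
  weight(X=1) = 1/6
  weight(X=2) = 1/9
Total weight = 1/6 + 1/9 = 5/18
P(X=1 | obs) = 1/6 / 5/18 = 3/5
P(X=2 | obs) = 1/9 / 5/18 = 2/5

P(X = 1 | obs) = 3/5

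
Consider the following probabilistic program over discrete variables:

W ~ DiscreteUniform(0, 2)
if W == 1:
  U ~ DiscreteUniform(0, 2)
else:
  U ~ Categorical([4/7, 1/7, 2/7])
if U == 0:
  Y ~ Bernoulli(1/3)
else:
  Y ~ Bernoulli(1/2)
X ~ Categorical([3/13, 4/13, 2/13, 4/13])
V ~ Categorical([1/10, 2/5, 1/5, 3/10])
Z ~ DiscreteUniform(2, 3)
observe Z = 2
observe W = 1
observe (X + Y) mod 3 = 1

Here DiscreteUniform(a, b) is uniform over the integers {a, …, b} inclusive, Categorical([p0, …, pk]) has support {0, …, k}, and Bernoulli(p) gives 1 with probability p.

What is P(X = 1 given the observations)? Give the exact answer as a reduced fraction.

Enumerate traces; 36 have nonzero weight after conditioning:
  (W=1, U=0, Y=0, X=1, V=0, Z=2) weight 2/1755
  (W=1, U=0, Y=0, X=1, V=1, Z=2) weight 8/1755
  (W=1, U=0, Y=0, X=1, V=2, Z=2) weight 4/1755
  (W=1, U=0, Y=0, X=1, V=3, Z=2) weight 2/585
  (W=1, U=0, Y=1, X=0, V=0, Z=2) weight 1/2340
  (W=1, U=0, Y=1, X=0, V=1, Z=2) weight 1/585
  (W=1, U=0, Y=1, X=0, V=2, Z=2) weight 1/1170
  (W=1, U=0, Y=1, X=0, V=3, Z=2) weight 1/780
  (W=1, U=0, Y=1, X=3, V=0, Z=2) weight 1/1755
  … 27 more
Group by X:
  weight(X=0) = 2/117
  weight(X=1) = 10/351
  weight(X=3) = 8/351
Total weight = 2/117 + 10/351 + 8/351 = 8/117
P(X=0 | obs) = 2/117 / 8/117 = 1/4
P(X=1 | obs) = 10/351 / 8/117 = 5/12
P(X=3 | obs) = 8/351 / 8/117 = 1/3

P(X = 1 | obs) = 5/12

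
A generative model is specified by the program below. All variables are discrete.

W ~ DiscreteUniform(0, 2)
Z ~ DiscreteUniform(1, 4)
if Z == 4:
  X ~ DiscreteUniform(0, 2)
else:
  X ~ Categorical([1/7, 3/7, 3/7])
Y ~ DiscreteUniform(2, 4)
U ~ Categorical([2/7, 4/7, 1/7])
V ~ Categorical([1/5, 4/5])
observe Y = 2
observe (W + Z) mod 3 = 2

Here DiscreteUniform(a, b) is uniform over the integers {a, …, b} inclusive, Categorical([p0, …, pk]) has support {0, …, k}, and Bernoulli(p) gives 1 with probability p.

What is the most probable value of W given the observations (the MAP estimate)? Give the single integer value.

argmax_v P(W = v | obs) = 1

Enumerate traces; 72 have nonzero weight after conditioning:
  (W=0, Z=2, X=0, Y=2, U=0, V=0) weight 1/4410
  (W=0, Z=2, X=0, Y=2, U=0, V=1) weight 2/2205
  (W=0, Z=2, X=0, Y=2, U=1, V=0) weight 1/2205
  (W=0, Z=2, X=0, Y=2, U=1, V=1) weight 4/2205
  (W=0, Z=2, X=0, Y=2, U=2, V=0) weight 1/8820
  (W=0, Z=2, X=0, Y=2, U=2, V=1) weight 1/2205
  (W=0, Z=2, X=1, Y=2, U=0, V=0) weight 1/1470
  (W=0, Z=2, X=1, Y=2, U=0, V=1) weight 2/735
  (W=1, Z=1, X=0, Y=2, U=0, V=0) weight 1/4410
  (W=2, Z=3, X=0, Y=2, U=0, V=0) weight 1/4410
  … 62 more
Group by W:
  weight(W=0) = 1/36
  weight(W=1) = 1/18
  weight(W=2) = 1/36
Total weight = 1/36 + 1/18 + 1/36 = 1/9
P(W=0 | obs) = 1/36 / 1/9 = 1/4
P(W=1 | obs) = 1/18 / 1/9 = 1/2
P(W=2 | obs) = 1/36 / 1/9 = 1/4
argmax = 1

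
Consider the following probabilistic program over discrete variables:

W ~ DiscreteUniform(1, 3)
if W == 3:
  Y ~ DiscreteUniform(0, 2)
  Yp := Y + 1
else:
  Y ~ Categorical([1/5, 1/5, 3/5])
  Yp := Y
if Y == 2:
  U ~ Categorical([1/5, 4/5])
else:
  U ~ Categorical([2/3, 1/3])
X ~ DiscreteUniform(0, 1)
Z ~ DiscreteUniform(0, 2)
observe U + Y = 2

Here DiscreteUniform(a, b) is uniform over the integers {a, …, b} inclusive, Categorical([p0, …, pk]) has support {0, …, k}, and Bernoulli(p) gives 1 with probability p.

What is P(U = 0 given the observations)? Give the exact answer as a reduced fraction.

Enumerate traces; 36 have nonzero weight after conditioning:
  (W=1, Y=1, U=1, X=0, Z=0) weight 1/270
  (W=1, Y=1, U=1, X=0, Z=1) weight 1/270
  (W=1, Y=1, U=1, X=0, Z=2) weight 1/270
  (W=1, Y=1, U=1, X=1, Z=0) weight 1/270
  (W=1, Y=1, U=1, X=1, Z=1) weight 1/270
  (W=1, Y=1, U=1, X=1, Z=2) weight 1/270
  (W=1, Y=2, U=0, X=0, Z=0) weight 1/150
  (W=1, Y=2, U=0, X=0, Z=1) weight 1/150
  … 28 more
Group by U:
  weight(U=0) = 23/225
  weight(U=1) = 11/135
Total weight = 23/225 + 11/135 = 124/675
P(U=0 | obs) = 23/225 / 124/675 = 69/124
P(U=1 | obs) = 11/135 / 124/675 = 55/124

P(U = 0 | obs) = 69/124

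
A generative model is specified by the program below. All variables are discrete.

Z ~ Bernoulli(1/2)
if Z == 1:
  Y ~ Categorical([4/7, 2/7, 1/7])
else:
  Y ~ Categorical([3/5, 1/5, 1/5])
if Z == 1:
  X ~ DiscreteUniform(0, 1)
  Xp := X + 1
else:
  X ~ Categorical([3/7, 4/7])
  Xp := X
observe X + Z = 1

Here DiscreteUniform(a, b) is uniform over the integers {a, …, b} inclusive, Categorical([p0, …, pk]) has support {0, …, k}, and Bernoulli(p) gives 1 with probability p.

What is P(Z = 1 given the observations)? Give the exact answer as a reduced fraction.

P(Z = 1 | obs) = 7/15

Enumerate traces; 6 have nonzero weight after conditioning:
  (Z=0, Y=0, X=1) weight 6/35
  (Z=0, Y=1, X=1) weight 2/35
  (Z=0, Y=2, X=1) weight 2/35
  (Z=1, Y=0, X=0) weight 1/7
  (Z=1, Y=1, X=0) weight 1/14
  (Z=1, Y=2, X=0) weight 1/28
Group by Z:
  weight(Z=0) = 2/7
  weight(Z=1) = 1/4
Total weight = 2/7 + 1/4 = 15/28
P(Z=0 | obs) = 2/7 / 15/28 = 8/15
P(Z=1 | obs) = 1/4 / 15/28 = 7/15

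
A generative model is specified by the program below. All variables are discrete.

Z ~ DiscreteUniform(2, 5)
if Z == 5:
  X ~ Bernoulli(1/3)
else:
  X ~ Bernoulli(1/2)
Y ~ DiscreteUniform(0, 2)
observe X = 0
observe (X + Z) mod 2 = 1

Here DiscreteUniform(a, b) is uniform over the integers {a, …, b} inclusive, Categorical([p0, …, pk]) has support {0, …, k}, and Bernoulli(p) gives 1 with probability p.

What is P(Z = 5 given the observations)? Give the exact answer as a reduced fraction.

Enumerate traces; 6 have nonzero weight after conditioning:
  (Z=3, X=0, Y=0) weight 1/24
  (Z=3, X=0, Y=1) weight 1/24
  (Z=3, X=0, Y=2) weight 1/24
  (Z=5, X=0, Y=0) weight 1/18
  (Z=5, X=0, Y=1) weight 1/18
  (Z=5, X=0, Y=2) weight 1/18
Group by Z:
  weight(Z=3) = 1/8
  weight(Z=5) = 1/6
Total weight = 1/8 + 1/6 = 7/24
P(Z=3 | obs) = 1/8 / 7/24 = 3/7
P(Z=5 | obs) = 1/6 / 7/24 = 4/7

P(Z = 5 | obs) = 4/7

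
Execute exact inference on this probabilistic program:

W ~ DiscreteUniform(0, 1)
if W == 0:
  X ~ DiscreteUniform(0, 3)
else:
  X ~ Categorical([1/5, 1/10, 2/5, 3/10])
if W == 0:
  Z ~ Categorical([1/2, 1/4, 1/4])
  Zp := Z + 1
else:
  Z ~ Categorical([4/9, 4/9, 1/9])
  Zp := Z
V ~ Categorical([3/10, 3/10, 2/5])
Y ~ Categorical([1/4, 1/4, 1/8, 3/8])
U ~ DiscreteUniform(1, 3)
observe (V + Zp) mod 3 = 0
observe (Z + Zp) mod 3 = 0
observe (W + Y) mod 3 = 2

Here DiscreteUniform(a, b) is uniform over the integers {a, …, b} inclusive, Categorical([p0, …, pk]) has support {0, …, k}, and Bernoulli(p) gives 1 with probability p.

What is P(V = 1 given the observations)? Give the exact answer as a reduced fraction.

Enumerate traces; 24 have nonzero weight after conditioning:
  (W=0, X=0, Z=1, V=1, Y=2, U=1) weight 1/2560
  (W=0, X=0, Z=1, V=1, Y=2, U=2) weight 1/2560
  (W=0, X=0, Z=1, V=1, Y=2, U=3) weight 1/2560
  (W=0, X=1, Z=1, V=1, Y=2, U=1) weight 1/2560
  (W=0, X=1, Z=1, V=1, Y=2, U=2) weight 1/2560
  (W=0, X=1, Z=1, V=1, Y=2, U=3) weight 1/2560
  (W=0, X=2, Z=1, V=1, Y=2, U=1) weight 1/2560
  (W=0, X=2, Z=1, V=1, Y=2, U=2) weight 1/2560
  (W=1, X=0, Z=0, V=0, Y=1, U=1) weight 1/900
  … 15 more
Group by V:
  weight(V=0) = 1/60
  weight(V=1) = 3/640
Total weight = 1/60 + 3/640 = 41/1920
P(V=0 | obs) = 1/60 / 41/1920 = 32/41
P(V=1 | obs) = 3/640 / 41/1920 = 9/41

P(V = 1 | obs) = 9/41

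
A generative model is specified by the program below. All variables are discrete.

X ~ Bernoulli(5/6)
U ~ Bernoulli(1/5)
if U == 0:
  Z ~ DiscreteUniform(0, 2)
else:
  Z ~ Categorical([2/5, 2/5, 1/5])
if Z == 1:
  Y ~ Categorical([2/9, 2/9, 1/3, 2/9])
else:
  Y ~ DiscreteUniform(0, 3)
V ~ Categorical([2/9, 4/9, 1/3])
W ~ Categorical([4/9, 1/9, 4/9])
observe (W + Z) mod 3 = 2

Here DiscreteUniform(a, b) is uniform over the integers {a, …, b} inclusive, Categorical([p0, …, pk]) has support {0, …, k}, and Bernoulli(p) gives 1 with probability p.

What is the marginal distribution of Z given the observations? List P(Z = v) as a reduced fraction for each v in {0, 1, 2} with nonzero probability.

Enumerate traces; 144 have nonzero weight after conditioning:
  (X=0, U=0, Z=0, Y=0, V=0, W=2) weight 4/3645
  (X=0, U=0, Z=0, Y=0, V=1, W=2) weight 8/3645
  (X=0, U=0, Z=0, Y=0, V=2, W=2) weight 2/1215
  (X=0, U=0, Z=0, Y=1, V=0, W=2) weight 4/3645
  (X=0, U=0, Z=0, Y=1, V=1, W=2) weight 8/3645
  (X=0, U=0, Z=0, Y=1, V=2, W=2) weight 2/1215
  (X=0, U=0, Z=0, Y=2, V=0, W=2) weight 4/3645
  (X=0, U=0, Z=0, Y=2, V=1, W=2) weight 8/3645
  (X=0, U=0, Z=1, Y=0, V=0, W=1) weight 8/32805
  (X=0, U=0, Z=2, Y=0, V=0, W=0) weight 4/3645
  … 134 more
Group by Z:
  weight(Z=0) = 104/675
  weight(Z=1) = 26/675
  weight(Z=2) = 92/675
Total weight = 104/675 + 26/675 + 92/675 = 74/225
P(Z=0 | obs) = 104/675 / 74/225 = 52/111
P(Z=1 | obs) = 26/675 / 74/225 = 13/111
P(Z=2 | obs) = 92/675 / 74/225 = 46/111

P(Z=0) = 52/111, P(Z=1) = 13/111, P(Z=2) = 46/111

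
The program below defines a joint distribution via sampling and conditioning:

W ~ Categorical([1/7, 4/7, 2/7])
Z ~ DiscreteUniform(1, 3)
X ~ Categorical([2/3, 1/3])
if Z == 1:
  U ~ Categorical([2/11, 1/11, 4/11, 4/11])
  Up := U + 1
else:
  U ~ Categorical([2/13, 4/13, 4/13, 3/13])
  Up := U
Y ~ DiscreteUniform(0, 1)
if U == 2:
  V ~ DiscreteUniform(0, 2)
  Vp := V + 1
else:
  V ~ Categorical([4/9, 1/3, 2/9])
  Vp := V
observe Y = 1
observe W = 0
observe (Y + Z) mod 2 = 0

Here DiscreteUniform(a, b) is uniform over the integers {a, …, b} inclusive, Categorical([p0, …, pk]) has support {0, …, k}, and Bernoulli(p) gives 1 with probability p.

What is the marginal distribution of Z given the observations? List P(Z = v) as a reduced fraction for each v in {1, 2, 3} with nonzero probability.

P(Z=1) = 1/2, P(Z=3) = 1/2

Enumerate traces; 48 have nonzero weight after conditioning:
  (W=0, Z=1, X=0, U=0, Y=1, V=0) weight 8/6237
  (W=0, Z=1, X=0, U=0, Y=1, V=1) weight 2/2079
  (W=0, Z=1, X=0, U=0, Y=1, V=2) weight 4/6237
  (W=0, Z=1, X=0, U=1, Y=1, V=0) weight 4/6237
  (W=0, Z=1, X=0, U=1, Y=1, V=1) weight 1/2079
  (W=0, Z=1, X=0, U=1, Y=1, V=2) weight 2/6237
  (W=0, Z=1, X=0, U=2, Y=1, V=0) weight 4/2079
  (W=0, Z=1, X=0, U=2, Y=1, V=1) weight 4/2079
  (W=0, Z=3, X=0, U=0, Y=1, V=0) weight 8/7371
  … 39 more
Group by Z:
  weight(Z=1) = 1/42
  weight(Z=3) = 1/42
Total weight = 1/42 + 1/42 = 1/21
P(Z=1 | obs) = 1/42 / 1/21 = 1/2
P(Z=3 | obs) = 1/42 / 1/21 = 1/2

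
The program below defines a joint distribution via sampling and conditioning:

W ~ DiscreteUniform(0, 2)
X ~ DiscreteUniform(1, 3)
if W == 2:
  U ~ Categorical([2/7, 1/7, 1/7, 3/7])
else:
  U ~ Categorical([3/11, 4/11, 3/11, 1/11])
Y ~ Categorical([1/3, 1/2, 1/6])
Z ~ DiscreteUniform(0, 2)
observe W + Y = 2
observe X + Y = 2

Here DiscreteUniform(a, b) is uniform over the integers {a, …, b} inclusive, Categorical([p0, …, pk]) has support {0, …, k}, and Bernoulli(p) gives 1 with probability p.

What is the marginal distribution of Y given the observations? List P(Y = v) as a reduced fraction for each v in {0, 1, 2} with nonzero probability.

Enumerate traces; 24 have nonzero weight after conditioning:
  (W=1, X=1, U=0, Y=1, Z=0) weight 1/198
  (W=1, X=1, U=0, Y=1, Z=1) weight 1/198
  (W=1, X=1, U=0, Y=1, Z=2) weight 1/198
  (W=1, X=1, U=1, Y=1, Z=0) weight 2/297
  (W=1, X=1, U=1, Y=1, Z=1) weight 2/297
  (W=1, X=1, U=1, Y=1, Z=2) weight 2/297
  (W=1, X=1, U=2, Y=1, Z=0) weight 1/198
  (W=1, X=1, U=2, Y=1, Z=1) weight 1/198
  (W=2, X=2, U=0, Y=0, Z=0) weight 2/567
  … 15 more
Group by Y:
  weight(Y=0) = 1/27
  weight(Y=1) = 1/18
Total weight = 1/27 + 1/18 = 5/54
P(Y=0 | obs) = 1/27 / 5/54 = 2/5
P(Y=1 | obs) = 1/18 / 5/54 = 3/5

P(Y=0) = 2/5, P(Y=1) = 3/5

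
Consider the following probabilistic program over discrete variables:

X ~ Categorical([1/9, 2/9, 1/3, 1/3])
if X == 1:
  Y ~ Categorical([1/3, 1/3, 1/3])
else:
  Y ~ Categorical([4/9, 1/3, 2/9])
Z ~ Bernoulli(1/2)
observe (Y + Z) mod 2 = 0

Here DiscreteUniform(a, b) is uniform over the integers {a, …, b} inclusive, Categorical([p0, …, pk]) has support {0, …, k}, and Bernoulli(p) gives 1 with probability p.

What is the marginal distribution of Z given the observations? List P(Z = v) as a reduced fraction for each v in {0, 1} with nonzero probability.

Enumerate traces; 12 have nonzero weight after conditioning:
  (X=0, Y=0, Z=0) weight 2/81
  (X=0, Y=1, Z=1) weight 1/54
  (X=0, Y=2, Z=0) weight 1/81
  (X=1, Y=0, Z=0) weight 1/27
  (X=1, Y=1, Z=1) weight 1/27
  (X=1, Y=2, Z=0) weight 1/27
  (X=2, Y=0, Z=0) weight 2/27
  (X=2, Y=1, Z=1) weight 1/18
  … 4 more
Group by Z:
  weight(Z=0) = 1/3
  weight(Z=1) = 1/6
Total weight = 1/3 + 1/6 = 1/2
P(Z=0 | obs) = 1/3 / 1/2 = 2/3
P(Z=1 | obs) = 1/6 / 1/2 = 1/3

P(Z=0) = 2/3, P(Z=1) = 1/3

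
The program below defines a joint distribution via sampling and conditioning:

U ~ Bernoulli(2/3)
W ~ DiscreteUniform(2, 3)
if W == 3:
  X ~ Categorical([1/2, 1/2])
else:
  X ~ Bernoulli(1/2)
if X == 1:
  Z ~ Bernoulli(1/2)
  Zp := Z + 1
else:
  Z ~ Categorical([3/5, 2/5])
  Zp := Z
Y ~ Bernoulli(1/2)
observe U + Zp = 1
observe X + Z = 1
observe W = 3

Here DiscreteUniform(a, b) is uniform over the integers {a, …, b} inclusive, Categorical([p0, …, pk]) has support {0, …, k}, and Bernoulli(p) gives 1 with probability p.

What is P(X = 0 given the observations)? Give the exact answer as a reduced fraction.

P(X = 0 | obs) = 4/9

Enumerate traces; 4 have nonzero weight after conditioning:
  (U=0, W=3, X=0, Z=1, Y=0) weight 1/60
  (U=0, W=3, X=0, Z=1, Y=1) weight 1/60
  (U=0, W=3, X=1, Z=0, Y=0) weight 1/48
  (U=0, W=3, X=1, Z=0, Y=1) weight 1/48
Group by X:
  weight(X=0) = 1/30
  weight(X=1) = 1/24
Total weight = 1/30 + 1/24 = 3/40
P(X=0 | obs) = 1/30 / 3/40 = 4/9
P(X=1 | obs) = 1/24 / 3/40 = 5/9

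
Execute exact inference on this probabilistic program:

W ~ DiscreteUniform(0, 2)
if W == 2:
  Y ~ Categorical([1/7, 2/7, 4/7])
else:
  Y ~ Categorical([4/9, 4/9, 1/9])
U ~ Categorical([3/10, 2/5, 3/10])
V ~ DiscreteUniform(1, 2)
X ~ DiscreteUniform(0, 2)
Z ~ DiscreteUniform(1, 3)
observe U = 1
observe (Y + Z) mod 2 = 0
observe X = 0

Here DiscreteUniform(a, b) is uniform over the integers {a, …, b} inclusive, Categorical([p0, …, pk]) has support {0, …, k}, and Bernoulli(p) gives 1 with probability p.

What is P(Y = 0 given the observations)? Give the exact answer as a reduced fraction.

P(Y = 0 | obs) = 65/263

Enumerate traces; 24 have nonzero weight after conditioning:
  (W=0, Y=0, U=1, V=1, X=0, Z=2) weight 4/1215
  (W=0, Y=0, U=1, V=2, X=0, Z=2) weight 4/1215
  (W=0, Y=1, U=1, V=1, X=0, Z=1) weight 4/1215
  (W=0, Y=1, U=1, V=1, X=0, Z=3) weight 4/1215
  (W=0, Y=1, U=1, V=2, X=0, Z=1) weight 4/1215
  (W=0, Y=1, U=1, V=2, X=0, Z=3) weight 4/1215
  (W=0, Y=2, U=1, V=1, X=0, Z=2) weight 1/1215
  (W=0, Y=2, U=1, V=2, X=0, Z=2) weight 1/1215
  … 16 more
Group by Y:
  weight(Y=0) = 26/1701
  weight(Y=1) = 296/8505
  weight(Y=2) = 20/1701
Total weight = 26/1701 + 296/8505 + 20/1701 = 526/8505
P(Y=0 | obs) = 26/1701 / 526/8505 = 65/263
P(Y=1 | obs) = 296/8505 / 526/8505 = 148/263
P(Y=2 | obs) = 20/1701 / 526/8505 = 50/263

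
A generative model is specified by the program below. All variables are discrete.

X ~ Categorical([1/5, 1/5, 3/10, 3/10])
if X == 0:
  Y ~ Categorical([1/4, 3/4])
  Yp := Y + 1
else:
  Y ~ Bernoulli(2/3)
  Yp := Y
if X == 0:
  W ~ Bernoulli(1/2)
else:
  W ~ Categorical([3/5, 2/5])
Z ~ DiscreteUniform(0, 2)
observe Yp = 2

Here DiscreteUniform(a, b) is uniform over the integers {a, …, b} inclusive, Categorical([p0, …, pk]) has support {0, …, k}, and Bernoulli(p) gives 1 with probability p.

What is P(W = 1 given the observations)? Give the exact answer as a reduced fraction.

Enumerate traces; 6 have nonzero weight after conditioning:
  (X=0, Y=1, W=0, Z=0) weight 1/40
  (X=0, Y=1, W=0, Z=1) weight 1/40
  (X=0, Y=1, W=0, Z=2) weight 1/40
  (X=0, Y=1, W=1, Z=0) weight 1/40
  (X=0, Y=1, W=1, Z=1) weight 1/40
  (X=0, Y=1, W=1, Z=2) weight 1/40
Group by W:
  weight(W=0) = 3/40
  weight(W=1) = 3/40
Total weight = 3/40 + 3/40 = 3/20
P(W=0 | obs) = 3/40 / 3/20 = 1/2
P(W=1 | obs) = 3/40 / 3/20 = 1/2

P(W = 1 | obs) = 1/2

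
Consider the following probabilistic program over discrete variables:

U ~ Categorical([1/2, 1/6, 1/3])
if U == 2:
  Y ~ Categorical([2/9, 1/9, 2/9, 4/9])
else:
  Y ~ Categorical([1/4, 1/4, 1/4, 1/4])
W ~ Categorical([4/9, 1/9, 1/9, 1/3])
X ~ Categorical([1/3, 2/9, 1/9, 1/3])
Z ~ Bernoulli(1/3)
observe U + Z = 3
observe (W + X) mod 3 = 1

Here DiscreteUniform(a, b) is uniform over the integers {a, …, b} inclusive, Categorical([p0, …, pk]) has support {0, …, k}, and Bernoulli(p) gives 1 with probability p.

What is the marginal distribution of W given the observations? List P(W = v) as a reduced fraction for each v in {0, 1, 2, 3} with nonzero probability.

Enumerate traces; 20 have nonzero weight after conditioning:
  (U=2, Y=0, W=0, X=1, Z=1) weight 16/6561
  (U=2, Y=0, W=1, X=0, Z=1) weight 2/2187
  (U=2, Y=0, W=1, X=3, Z=1) weight 2/2187
  (U=2, Y=0, W=2, X=2, Z=1) weight 2/6561
  (U=2, Y=0, W=3, X=1, Z=1) weight 4/2187
  (U=2, Y=1, W=0, X=1, Z=1) weight 8/6561
  (U=2, Y=1, W=1, X=0, Z=1) weight 1/2187
  (U=2, Y=1, W=1, X=3, Z=1) weight 1/2187
  … 12 more
Group by W:
  weight(W=0) = 8/729
  weight(W=1) = 2/243
  weight(W=2) = 1/729
  weight(W=3) = 2/243
Total weight = 8/729 + 2/243 + 1/729 + 2/243 = 7/243
P(W=0 | obs) = 8/729 / 7/243 = 8/21
P(W=1 | obs) = 2/243 / 7/243 = 2/7
P(W=2 | obs) = 1/729 / 7/243 = 1/21
P(W=3 | obs) = 2/243 / 7/243 = 2/7

P(W=0) = 8/21, P(W=1) = 2/7, P(W=2) = 1/21, P(W=3) = 2/7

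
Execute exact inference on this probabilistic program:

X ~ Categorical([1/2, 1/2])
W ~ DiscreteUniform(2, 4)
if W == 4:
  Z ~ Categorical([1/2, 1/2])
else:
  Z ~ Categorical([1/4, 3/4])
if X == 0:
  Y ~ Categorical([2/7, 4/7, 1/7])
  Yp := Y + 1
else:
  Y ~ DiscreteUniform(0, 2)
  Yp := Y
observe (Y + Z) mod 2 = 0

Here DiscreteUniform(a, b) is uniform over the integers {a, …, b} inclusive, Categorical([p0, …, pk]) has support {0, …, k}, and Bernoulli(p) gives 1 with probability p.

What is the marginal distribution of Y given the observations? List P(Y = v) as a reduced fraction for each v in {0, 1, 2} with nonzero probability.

Enumerate traces; 18 have nonzero weight after conditioning:
  (X=0, W=2, Z=0, Y=0) weight 1/84
  (X=0, W=2, Z=0, Y=2) weight 1/168
  (X=0, W=2, Z=1, Y=1) weight 1/14
  (X=0, W=3, Z=0, Y=0) weight 1/84
  (X=0, W=3, Z=0, Y=2) weight 1/168
  (X=0, W=3, Z=1, Y=1) weight 1/14
  (X=0, W=4, Z=0, Y=0) weight 1/42
  (X=0, W=4, Z=0, Y=2) weight 1/84
  … 10 more
Group by Y:
  weight(Y=0) = 13/126
  weight(Y=1) = 19/63
  weight(Y=2) = 5/63
Total weight = 13/126 + 19/63 + 5/63 = 61/126
P(Y=0 | obs) = 13/126 / 61/126 = 13/61
P(Y=1 | obs) = 19/63 / 61/126 = 38/61
P(Y=2 | obs) = 5/63 / 61/126 = 10/61

P(Y=0) = 13/61, P(Y=1) = 38/61, P(Y=2) = 10/61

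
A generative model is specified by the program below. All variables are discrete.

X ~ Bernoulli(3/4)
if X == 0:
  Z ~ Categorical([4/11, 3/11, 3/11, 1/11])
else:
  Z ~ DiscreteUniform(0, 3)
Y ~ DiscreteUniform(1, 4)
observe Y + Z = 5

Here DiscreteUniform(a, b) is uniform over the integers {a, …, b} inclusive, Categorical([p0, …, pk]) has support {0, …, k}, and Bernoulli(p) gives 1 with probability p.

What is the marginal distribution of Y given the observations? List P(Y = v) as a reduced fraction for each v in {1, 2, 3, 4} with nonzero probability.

Enumerate traces; 6 have nonzero weight after conditioning:
  (X=0, Z=1, Y=4) weight 3/176
  (X=0, Z=2, Y=3) weight 3/176
  (X=0, Z=3, Y=2) weight 1/176
  (X=1, Z=1, Y=4) weight 3/64
  (X=1, Z=2, Y=3) weight 3/64
  (X=1, Z=3, Y=2) weight 3/64
Group by Y:
  weight(Y=2) = 37/704
  weight(Y=3) = 45/704
  weight(Y=4) = 45/704
Total weight = 37/704 + 45/704 + 45/704 = 127/704
P(Y=2 | obs) = 37/704 / 127/704 = 37/127
P(Y=3 | obs) = 45/704 / 127/704 = 45/127
P(Y=4 | obs) = 45/704 / 127/704 = 45/127

P(Y=2) = 37/127, P(Y=3) = 45/127, P(Y=4) = 45/127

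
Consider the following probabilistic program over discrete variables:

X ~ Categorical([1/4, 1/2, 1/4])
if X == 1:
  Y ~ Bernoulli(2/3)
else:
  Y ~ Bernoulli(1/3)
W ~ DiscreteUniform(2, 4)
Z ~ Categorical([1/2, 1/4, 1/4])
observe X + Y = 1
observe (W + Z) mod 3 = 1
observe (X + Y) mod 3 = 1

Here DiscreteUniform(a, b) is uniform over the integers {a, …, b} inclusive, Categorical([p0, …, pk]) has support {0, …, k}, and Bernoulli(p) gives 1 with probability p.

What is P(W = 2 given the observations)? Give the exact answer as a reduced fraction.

P(W = 2 | obs) = 1/4

Enumerate traces; 6 have nonzero weight after conditioning:
  (X=0, Y=1, W=2, Z=2) weight 1/144
  (X=0, Y=1, W=3, Z=1) weight 1/144
  (X=0, Y=1, W=4, Z=0) weight 1/72
  (X=1, Y=0, W=2, Z=2) weight 1/72
  (X=1, Y=0, W=3, Z=1) weight 1/72
  (X=1, Y=0, W=4, Z=0) weight 1/36
Group by W:
  weight(W=2) = 1/48
  weight(W=3) = 1/48
  weight(W=4) = 1/24
Total weight = 1/48 + 1/48 + 1/24 = 1/12
P(W=2 | obs) = 1/48 / 1/12 = 1/4
P(W=3 | obs) = 1/48 / 1/12 = 1/4
P(W=4 | obs) = 1/24 / 1/12 = 1/2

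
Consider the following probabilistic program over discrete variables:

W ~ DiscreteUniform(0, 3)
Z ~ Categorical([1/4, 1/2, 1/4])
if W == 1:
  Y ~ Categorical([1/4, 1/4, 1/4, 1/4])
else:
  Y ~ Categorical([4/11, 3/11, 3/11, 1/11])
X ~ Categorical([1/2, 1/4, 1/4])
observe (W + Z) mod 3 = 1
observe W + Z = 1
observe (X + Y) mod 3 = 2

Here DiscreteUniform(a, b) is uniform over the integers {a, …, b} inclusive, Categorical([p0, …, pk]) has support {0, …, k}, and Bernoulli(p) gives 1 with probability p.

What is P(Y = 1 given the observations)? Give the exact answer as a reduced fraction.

P(Y = 1 | obs) = 35/167

Enumerate traces; 8 have nonzero weight after conditioning:
  (W=0, Z=1, Y=0, X=2) weight 1/88
  (W=0, Z=1, Y=1, X=1) weight 3/352
  (W=0, Z=1, Y=2, X=0) weight 3/176
  (W=0, Z=1, Y=3, X=2) weight 1/352
  (W=1, Z=0, Y=0, X=2) weight 1/256
  (W=1, Z=0, Y=1, X=1) weight 1/256
  (W=1, Z=0, Y=2, X=0) weight 1/128
  (W=1, Z=0, Y=3, X=2) weight 1/256
Group by Y:
  weight(Y=0) = 43/2816
  weight(Y=1) = 35/2816
  weight(Y=2) = 35/1408
  weight(Y=3) = 19/2816
Total weight = 43/2816 + 35/2816 + 35/1408 + 19/2816 = 167/2816
P(Y=0 | obs) = 43/2816 / 167/2816 = 43/167
P(Y=1 | obs) = 35/2816 / 167/2816 = 35/167
P(Y=2 | obs) = 35/1408 / 167/2816 = 70/167
P(Y=3 | obs) = 19/2816 / 167/2816 = 19/167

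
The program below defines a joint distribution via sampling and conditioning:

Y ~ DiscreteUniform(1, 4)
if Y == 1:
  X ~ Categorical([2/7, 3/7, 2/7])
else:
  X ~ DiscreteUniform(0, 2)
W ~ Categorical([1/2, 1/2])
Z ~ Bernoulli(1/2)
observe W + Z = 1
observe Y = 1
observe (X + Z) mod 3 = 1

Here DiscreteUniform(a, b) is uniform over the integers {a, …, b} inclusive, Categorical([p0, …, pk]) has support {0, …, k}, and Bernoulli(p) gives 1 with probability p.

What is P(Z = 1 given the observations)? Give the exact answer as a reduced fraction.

P(Z = 1 | obs) = 2/5

Enumerate traces; 2 have nonzero weight after conditioning:
  (Y=1, X=0, W=0, Z=1) weight 1/56
  (Y=1, X=1, W=1, Z=0) weight 3/112
Group by Z:
  weight(Z=0) = 3/112
  weight(Z=1) = 1/56
Total weight = 3/112 + 1/56 = 5/112
P(Z=0 | obs) = 3/112 / 5/112 = 3/5
P(Z=1 | obs) = 1/56 / 5/112 = 2/5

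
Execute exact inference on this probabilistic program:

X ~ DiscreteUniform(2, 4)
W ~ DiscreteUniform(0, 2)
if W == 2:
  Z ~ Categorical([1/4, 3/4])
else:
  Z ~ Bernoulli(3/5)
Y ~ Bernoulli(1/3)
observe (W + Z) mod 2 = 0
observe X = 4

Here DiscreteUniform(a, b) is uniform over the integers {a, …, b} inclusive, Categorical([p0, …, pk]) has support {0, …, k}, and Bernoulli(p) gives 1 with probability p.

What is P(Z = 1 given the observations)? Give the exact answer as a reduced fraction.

P(Z = 1 | obs) = 12/25

Enumerate traces; 6 have nonzero weight after conditioning:
  (X=4, W=0, Z=0, Y=0) weight 4/135
  (X=4, W=0, Z=0, Y=1) weight 2/135
  (X=4, W=1, Z=1, Y=0) weight 2/45
  (X=4, W=1, Z=1, Y=1) weight 1/45
  (X=4, W=2, Z=0, Y=0) weight 1/54
  (X=4, W=2, Z=0, Y=1) weight 1/108
Group by Z:
  weight(Z=0) = 13/180
  weight(Z=1) = 1/15
Total weight = 13/180 + 1/15 = 5/36
P(Z=0 | obs) = 13/180 / 5/36 = 13/25
P(Z=1 | obs) = 1/15 / 5/36 = 12/25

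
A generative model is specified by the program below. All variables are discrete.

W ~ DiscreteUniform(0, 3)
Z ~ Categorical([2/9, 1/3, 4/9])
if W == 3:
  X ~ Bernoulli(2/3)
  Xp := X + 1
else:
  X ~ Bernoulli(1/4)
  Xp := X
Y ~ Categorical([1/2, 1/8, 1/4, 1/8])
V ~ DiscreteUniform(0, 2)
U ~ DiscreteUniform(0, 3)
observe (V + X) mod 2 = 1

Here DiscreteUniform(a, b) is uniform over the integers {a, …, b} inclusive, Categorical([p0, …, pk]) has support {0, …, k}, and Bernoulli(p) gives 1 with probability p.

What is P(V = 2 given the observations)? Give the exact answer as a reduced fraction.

Enumerate traces; 576 have nonzero weight after conditioning:
  (W=0, Z=0, X=0, Y=0, V=1, U=0) weight 1/576
  (W=0, Z=0, X=0, Y=0, V=1, U=1) weight 1/576
  (W=0, Z=0, X=0, Y=0, V=1, U=2) weight 1/576
  (W=0, Z=0, X=0, Y=0, V=1, U=3) weight 1/576
  (W=0, Z=0, X=0, Y=1, V=1, U=0) weight 1/2304
  (W=0, Z=0, X=0, Y=1, V=1, U=1) weight 1/2304
  (W=0, Z=0, X=0, Y=1, V=1, U=2) weight 1/2304
  (W=0, Z=0, X=0, Y=1, V=1, U=3) weight 1/2304
  (W=0, Z=0, X=1, Y=0, V=0, U=0) weight 1/1728
  (W=0, Z=0, X=1, Y=0, V=2, U=0) weight 1/1728
  … 566 more
Group by V:
  weight(V=0) = 17/144
  weight(V=1) = 31/144
  weight(V=2) = 17/144
Total weight = 17/144 + 31/144 + 17/144 = 65/144
P(V=0 | obs) = 17/144 / 65/144 = 17/65
P(V=1 | obs) = 31/144 / 65/144 = 31/65
P(V=2 | obs) = 17/144 / 65/144 = 17/65

P(V = 2 | obs) = 17/65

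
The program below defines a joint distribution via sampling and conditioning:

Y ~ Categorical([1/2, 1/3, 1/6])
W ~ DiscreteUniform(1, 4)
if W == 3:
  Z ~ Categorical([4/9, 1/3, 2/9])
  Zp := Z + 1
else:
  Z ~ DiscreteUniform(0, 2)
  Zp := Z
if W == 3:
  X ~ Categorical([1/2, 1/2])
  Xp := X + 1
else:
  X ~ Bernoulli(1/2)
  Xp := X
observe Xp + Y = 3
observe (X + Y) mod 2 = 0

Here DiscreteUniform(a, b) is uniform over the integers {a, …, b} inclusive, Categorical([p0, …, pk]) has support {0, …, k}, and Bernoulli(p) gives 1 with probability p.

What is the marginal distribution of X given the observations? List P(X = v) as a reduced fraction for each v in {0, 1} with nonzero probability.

P(X=0) = 1/3, P(X=1) = 2/3

Enumerate traces; 6 have nonzero weight after conditioning:
  (Y=1, W=3, Z=0, X=1) weight 1/54
  (Y=1, W=3, Z=1, X=1) weight 1/72
  (Y=1, W=3, Z=2, X=1) weight 1/108
  (Y=2, W=3, Z=0, X=0) weight 1/108
  (Y=2, W=3, Z=1, X=0) weight 1/144
  (Y=2, W=3, Z=2, X=0) weight 1/216
Group by X:
  weight(X=0) = 1/48
  weight(X=1) = 1/24
Total weight = 1/48 + 1/24 = 1/16
P(X=0 | obs) = 1/48 / 1/16 = 1/3
P(X=1 | obs) = 1/24 / 1/16 = 2/3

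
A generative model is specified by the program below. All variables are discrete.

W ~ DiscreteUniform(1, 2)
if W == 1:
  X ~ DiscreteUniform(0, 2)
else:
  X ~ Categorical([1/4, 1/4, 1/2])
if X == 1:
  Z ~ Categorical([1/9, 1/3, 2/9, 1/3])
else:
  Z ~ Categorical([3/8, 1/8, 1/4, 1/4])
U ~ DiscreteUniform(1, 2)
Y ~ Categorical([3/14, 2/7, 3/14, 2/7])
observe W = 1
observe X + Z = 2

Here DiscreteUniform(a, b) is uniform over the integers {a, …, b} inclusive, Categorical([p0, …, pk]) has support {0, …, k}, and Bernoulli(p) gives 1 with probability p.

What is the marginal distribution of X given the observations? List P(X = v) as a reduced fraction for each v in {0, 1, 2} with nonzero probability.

P(X=0) = 6/23, P(X=1) = 8/23, P(X=2) = 9/23

Enumerate traces; 24 have nonzero weight after conditioning:
  (W=1, X=0, Z=2, U=1, Y=0) weight 1/224
  (W=1, X=0, Z=2, U=1, Y=1) weight 1/168
  (W=1, X=0, Z=2, U=1, Y=2) weight 1/224
  (W=1, X=0, Z=2, U=1, Y=3) weight 1/168
  (W=1, X=0, Z=2, U=2, Y=0) weight 1/224
  (W=1, X=0, Z=2, U=2, Y=1) weight 1/168
  (W=1, X=0, Z=2, U=2, Y=2) weight 1/224
  (W=1, X=0, Z=2, U=2, Y=3) weight 1/168
  (W=1, X=1, Z=1, U=1, Y=0) weight 1/168
  (W=1, X=2, Z=0, U=1, Y=0) weight 3/448
  … 14 more
Group by X:
  weight(X=0) = 1/24
  weight(X=1) = 1/18
  weight(X=2) = 1/16
Total weight = 1/24 + 1/18 + 1/16 = 23/144
P(X=0 | obs) = 1/24 / 23/144 = 6/23
P(X=1 | obs) = 1/18 / 23/144 = 8/23
P(X=2 | obs) = 1/16 / 23/144 = 9/23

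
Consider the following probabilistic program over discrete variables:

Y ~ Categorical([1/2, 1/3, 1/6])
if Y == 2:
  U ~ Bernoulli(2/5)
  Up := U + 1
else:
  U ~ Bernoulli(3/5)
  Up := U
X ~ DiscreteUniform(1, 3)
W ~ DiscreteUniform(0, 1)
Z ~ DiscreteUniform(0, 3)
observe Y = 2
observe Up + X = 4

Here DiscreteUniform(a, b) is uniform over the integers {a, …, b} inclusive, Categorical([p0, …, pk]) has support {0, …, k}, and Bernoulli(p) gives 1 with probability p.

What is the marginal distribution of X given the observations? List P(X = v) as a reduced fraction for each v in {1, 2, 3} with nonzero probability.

P(X=2) = 2/5, P(X=3) = 3/5

Enumerate traces; 16 have nonzero weight after conditioning:
  (Y=2, U=0, X=3, W=0, Z=0) weight 1/240
  (Y=2, U=0, X=3, W=0, Z=1) weight 1/240
  (Y=2, U=0, X=3, W=0, Z=2) weight 1/240
  (Y=2, U=0, X=3, W=0, Z=3) weight 1/240
  (Y=2, U=0, X=3, W=1, Z=0) weight 1/240
  (Y=2, U=0, X=3, W=1, Z=1) weight 1/240
  (Y=2, U=0, X=3, W=1, Z=2) weight 1/240
  (Y=2, U=0, X=3, W=1, Z=3) weight 1/240
  (Y=2, U=1, X=2, W=0, Z=0) weight 1/360
  … 7 more
Group by X:
  weight(X=2) = 1/45
  weight(X=3) = 1/30
Total weight = 1/45 + 1/30 = 1/18
P(X=2 | obs) = 1/45 / 1/18 = 2/5
P(X=3 | obs) = 1/30 / 1/18 = 3/5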